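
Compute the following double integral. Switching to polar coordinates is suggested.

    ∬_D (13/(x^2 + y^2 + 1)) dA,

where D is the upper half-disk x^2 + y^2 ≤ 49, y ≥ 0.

The region D is 0 ≤ r ≤ 7, 0 ≤ θ ≤ π in polar coordinates, where x = r cos(θ), y = r sin(θ), and dA = r dr dθ.

Under the substitution, the integrand becomes 13/(r^2 + 1), so

    ∬_D (13/(x^2 + y^2 + 1)) dA = ∫_{0}^{π} ∫_{0}^{7} (13/(r^2 + 1)) · r dr dθ.

Inner integral (in r): ∫_{0}^{7} (13/(r^2 + 1)) · r dr = 13log(50)/2.

Outer integral (in θ): ∫_{0}^{π} (13log(50)/2) dθ = 13π log(50)/2.

Therefore ∬_D (13/(x^2 + y^2 + 1)) dA = 13π log(50)/2.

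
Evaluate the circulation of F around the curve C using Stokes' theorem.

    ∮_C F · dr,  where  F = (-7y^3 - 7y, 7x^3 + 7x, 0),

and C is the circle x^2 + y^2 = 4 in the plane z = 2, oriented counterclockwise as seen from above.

Let S be the flat disk x^2 + y^2 ≤ 4 in the plane z = 2, with upward unit normal n̂ = ẑ. By Stokes' theorem,

    ∮_C F · dr = ∬_S (∇ × F) · n̂ dS = ∬_D (curl F)_z dA,

where D is the disk x^2 + y^2 ≤ 4.

Compute the curl of F = (-7y^3 - 7y, 7x^3 + 7x, 0):
    (∇ × F)_x = ∂F_z/∂y - ∂F_y/∂z = 0,
    (∇ × F)_y = ∂F_x/∂z - ∂F_z/∂x = 0,
    (∇ × F)_z = ∂F_y/∂x - ∂F_x/∂y = 21x^2 + 21y^2 + 14.

On z = 2, (curl F)_z = 21x^2 + 21y^2 + 14.

Convert to polar (x = r cos θ, y = r sin θ, dA = r dr dθ); the integrand becomes 21r^2 + 14, so

    ∬_D (curl F)_z dA = ∫_0^{2π} ∫_0^{2} (21r^2 + 14) · r dr dθ.

Inner (r from 0 to 2): 112.
Outer (θ from 0 to 2π): 224π.

Therefore ∮_C F · dr = 224π.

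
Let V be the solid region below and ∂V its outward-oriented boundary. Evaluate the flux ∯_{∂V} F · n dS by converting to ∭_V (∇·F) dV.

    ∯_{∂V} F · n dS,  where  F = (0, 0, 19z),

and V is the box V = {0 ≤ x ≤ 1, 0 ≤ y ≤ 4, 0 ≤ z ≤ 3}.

By the divergence theorem,

    ∯_{∂V} F · n dS = ∭_V (∇ · F) dV.

Compute the divergence:
    ∇ · F = ∂F_x/∂x + ∂F_y/∂y + ∂F_z/∂z = 0 + 0 + 19 = 19.

V is a rectangular box, so dV = dx dy dz with 0 ≤ x ≤ 1, 0 ≤ y ≤ 4, 0 ≤ z ≤ 3.

Integrate (19) over V as an iterated integral:

    ∭_V (∇·F) dV = ∫_0^{1} ∫_0^{4} ∫_0^{3} (19) dz dy dx.

Inner (z from 0 to 3): 57.
Middle (y from 0 to 4): 228.
Outer (x from 0 to 1): 228.

Therefore ∯_{∂V} F · n dS = 228.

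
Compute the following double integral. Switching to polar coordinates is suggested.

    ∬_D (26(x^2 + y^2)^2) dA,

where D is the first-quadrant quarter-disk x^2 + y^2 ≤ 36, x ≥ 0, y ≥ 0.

The region D is 0 ≤ r ≤ 6, 0 ≤ θ ≤ π/2 in polar coordinates, where x = r cos(θ), y = r sin(θ), and dA = r dr dθ.

Under the substitution, the integrand becomes 26r^4, so

    ∬_D (26(x^2 + y^2)^2) dA = ∫_{0}^{π/2} ∫_{0}^{6} (26r^4) · r dr dθ.

Inner integral (in r): ∫_{0}^{6} (26r^4) · r dr = 202176.

Outer integral (in θ): ∫_{0}^{π/2} (202176) dθ = 101088π.

Therefore ∬_D (26(x^2 + y^2)^2) dA = 101088π.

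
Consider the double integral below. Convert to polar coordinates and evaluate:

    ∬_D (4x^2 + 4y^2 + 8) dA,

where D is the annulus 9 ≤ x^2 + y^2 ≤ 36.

The region D is 3 ≤ r ≤ 6, 0 ≤ θ ≤ 2π in polar coordinates, where x = r cos(θ), y = r sin(θ), and dA = r dr dθ.

Under the substitution, the integrand becomes 4r^2 + 8, so

    ∬_D (4x^2 + 4y^2 + 8) dA = ∫_{0}^{2π} ∫_{3}^{6} (4r^2 + 8) · r dr dθ.

Inner integral (in r): ∫_{3}^{6} (4r^2 + 8) · r dr = 1323.

Outer integral (in θ): ∫_{0}^{2π} (1323) dθ = 2646π.

Therefore ∬_D (4x^2 + 4y^2 + 8) dA = 2646π.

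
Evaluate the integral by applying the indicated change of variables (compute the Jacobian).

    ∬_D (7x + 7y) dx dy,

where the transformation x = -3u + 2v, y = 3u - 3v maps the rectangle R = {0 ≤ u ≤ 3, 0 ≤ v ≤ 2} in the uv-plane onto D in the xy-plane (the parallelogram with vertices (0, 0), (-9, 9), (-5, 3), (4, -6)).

Compute the Jacobian determinant of (x, y) with respect to (u, v):

    ∂(x,y)/∂(u,v) = | -3  2 | = (-3)(-3) - (2)(3) = 3.
                   | 3  -3 |

Its absolute value is |J| = 3 (the area scaling factor).

Substituting x = -3u + 2v, y = 3u - 3v into the integrand,

    7x + 7y → -7v,

so the integral becomes

    ∬_R (-7v) · |J| du dv = ∫_0^3 ∫_0^2 (-21v) dv du.

Inner (v): -42.
Outer (u): -126.

Therefore ∬_D (7x + 7y) dx dy = -126.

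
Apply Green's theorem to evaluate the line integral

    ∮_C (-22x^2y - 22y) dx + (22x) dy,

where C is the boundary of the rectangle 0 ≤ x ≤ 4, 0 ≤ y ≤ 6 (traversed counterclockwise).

Green's theorem converts the closed line integral into a double integral over the enclosed region D:

    ∮_C P dx + Q dy = ∬_D (∂Q/∂x - ∂P/∂y) dA.

Here P = -22x^2y - 22y, Q = 22x, so

    ∂Q/∂x = 22,    ∂P/∂y = -22x^2 - 22,
    ∂Q/∂x - ∂P/∂y = 22x^2 + 44.

D is the region 0 ≤ x ≤ 4, 0 ≤ y ≤ 6. Evaluating the double integral:

    ∬_D (22x^2 + 44) dA = ∫_0^{4} ∫_0^{6} (22x^2 + 44) dy dx.

Inner (y from 0 to 6): 132x^2 + 264.
Outer (x from 0 to 4): 3872.

Therefore ∮_C P dx + Q dy = 3872.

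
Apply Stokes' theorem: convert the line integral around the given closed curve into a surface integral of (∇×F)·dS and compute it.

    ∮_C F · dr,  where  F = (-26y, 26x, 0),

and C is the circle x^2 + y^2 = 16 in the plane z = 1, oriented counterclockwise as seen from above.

Let S be the flat disk x^2 + y^2 ≤ 16 in the plane z = 1, with upward unit normal n̂ = ẑ. By Stokes' theorem,

    ∮_C F · dr = ∬_S (∇ × F) · n̂ dS = ∬_D (curl F)_z dA,

where D is the disk x^2 + y^2 ≤ 16.

Compute the curl of F = (-26y, 26x, 0):
    (∇ × F)_x = ∂F_z/∂y - ∂F_y/∂z = 0,
    (∇ × F)_y = ∂F_x/∂z - ∂F_z/∂x = 0,
    (∇ × F)_z = ∂F_y/∂x - ∂F_x/∂y = 52.

On z = 1, (curl F)_z = 52.

Convert to polar (x = r cos θ, y = r sin θ, dA = r dr dθ); the integrand becomes 52, so

    ∬_D (curl F)_z dA = ∫_0^{2π} ∫_0^{4} (52) · r dr dθ.

Inner (r from 0 to 4): 416.
Outer (θ from 0 to 2π): 832π.

Therefore ∮_C F · dr = 832π.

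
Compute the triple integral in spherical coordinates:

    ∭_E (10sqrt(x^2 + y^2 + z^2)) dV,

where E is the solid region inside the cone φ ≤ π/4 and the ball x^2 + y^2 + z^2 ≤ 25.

In spherical coordinates, x = ρ sin(φ) cos(θ), y = ρ sin(φ) sin(θ), z = ρ cos(φ), and dV = ρ^2 sin(φ) dρ dφ dθ.

The integrand becomes 10ρ, so

    ∭_E (10sqrt(x^2 + y^2 + z^2)) dV = ∫_{0}^{2π} ∫_{0}^{π/4} ∫_{0}^{5} (10ρ) · ρ^2 sin(φ) dρ dφ dθ.

Inner (ρ): 3125sin(φ)/2.
Middle (φ): 3125/2 - 3125sqrt(2)/4.
Outer (θ): 3125π (2 - sqrt(2))/2.

Therefore the triple integral equals 3125π (2 - sqrt(2))/2.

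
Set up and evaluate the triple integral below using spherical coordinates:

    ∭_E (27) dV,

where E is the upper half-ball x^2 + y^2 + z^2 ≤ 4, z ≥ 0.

In spherical coordinates, x = ρ sin(φ) cos(θ), y = ρ sin(φ) sin(θ), z = ρ cos(φ), and dV = ρ^2 sin(φ) dρ dφ dθ.

The integrand becomes 27, so

    ∭_E (27) dV = ∫_{0}^{2π} ∫_{0}^{π/2} ∫_{0}^{2} (27) · ρ^2 sin(φ) dρ dφ dθ.

Inner (ρ): 72sin(φ).
Middle (φ): 72.
Outer (θ): 144π.

Therefore the triple integral equals 144π.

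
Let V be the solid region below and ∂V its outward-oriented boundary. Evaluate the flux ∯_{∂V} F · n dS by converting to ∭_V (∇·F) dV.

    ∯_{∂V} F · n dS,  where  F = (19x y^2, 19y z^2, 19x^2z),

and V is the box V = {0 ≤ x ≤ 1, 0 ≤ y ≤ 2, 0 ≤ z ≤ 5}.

By the divergence theorem,

    ∯_{∂V} F · n dS = ∭_V (∇ · F) dV.

Compute the divergence:
    ∇ · F = ∂F_x/∂x + ∂F_y/∂y + ∂F_z/∂z = 19y^2 + 19z^2 + 19x^2 = 19x^2 + 19y^2 + 19z^2.

V is a rectangular box, so dV = dx dy dz with 0 ≤ x ≤ 1, 0 ≤ y ≤ 2, 0 ≤ z ≤ 5.

Integrate (19x^2 + 19y^2 + 19z^2) over V as an iterated integral:

    ∭_V (∇·F) dV = ∫_0^{1} ∫_0^{2} ∫_0^{5} (19x^2 + 19y^2 + 19z^2) dz dy dx.

Inner (z from 0 to 5): 95x^2 + 95y^2 + 2375/3.
Middle (y from 0 to 2): 190x^2 + 5510/3.
Outer (x from 0 to 1): 1900.

Therefore ∯_{∂V} F · n dS = 1900.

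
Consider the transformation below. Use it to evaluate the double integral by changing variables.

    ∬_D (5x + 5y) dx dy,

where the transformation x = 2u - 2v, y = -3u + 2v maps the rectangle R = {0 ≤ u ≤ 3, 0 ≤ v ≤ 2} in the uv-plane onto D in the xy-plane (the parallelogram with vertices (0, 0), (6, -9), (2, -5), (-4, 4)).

Compute the Jacobian determinant of (x, y) with respect to (u, v):

    ∂(x,y)/∂(u,v) = | 2  -2 | = (2)(2) - (-2)(-3) = -2.
                   | -3  2 |

Its absolute value is |J| = 2 (the area scaling factor).

Substituting x = 2u - 2v, y = -3u + 2v into the integrand,

    5x + 5y → -5u,

so the integral becomes

    ∬_R (-5u) · |J| du dv = ∫_0^3 ∫_0^2 (-10u) dv du.

Inner (v): -20u.
Outer (u): -90.

Therefore ∬_D (5x + 5y) dx dy = -90.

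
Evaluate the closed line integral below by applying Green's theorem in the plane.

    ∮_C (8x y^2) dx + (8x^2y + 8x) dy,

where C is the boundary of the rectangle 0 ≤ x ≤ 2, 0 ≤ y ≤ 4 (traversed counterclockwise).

Green's theorem converts the closed line integral into a double integral over the enclosed region D:

    ∮_C P dx + Q dy = ∬_D (∂Q/∂x - ∂P/∂y) dA.

Here P = 8x y^2, Q = 8x^2y + 8x, so

    ∂Q/∂x = 16x y + 8,    ∂P/∂y = 16x y,
    ∂Q/∂x - ∂P/∂y = 8.

D is the region 0 ≤ x ≤ 2, 0 ≤ y ≤ 4. Evaluating the double integral:

    ∬_D (8) dA = ∫_0^{2} ∫_0^{4} (8) dy dx.

Inner (y from 0 to 4): 32.
Outer (x from 0 to 2): 64.

Therefore ∮_C P dx + Q dy = 64.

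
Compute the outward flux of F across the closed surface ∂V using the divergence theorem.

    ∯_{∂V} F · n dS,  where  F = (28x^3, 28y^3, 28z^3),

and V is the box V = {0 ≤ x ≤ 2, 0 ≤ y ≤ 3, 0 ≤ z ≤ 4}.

By the divergence theorem,

    ∯_{∂V} F · n dS = ∭_V (∇ · F) dV.

Compute the divergence:
    ∇ · F = ∂F_x/∂x + ∂F_y/∂y + ∂F_z/∂z = 84x^2 + 84y^2 + 84z^2.

V is a rectangular box, so dV = dx dy dz with 0 ≤ x ≤ 2, 0 ≤ y ≤ 3, 0 ≤ z ≤ 4.

Integrate (84x^2 + 84y^2 + 84z^2) over V as an iterated integral:

    ∭_V (∇·F) dV = ∫_0^{2} ∫_0^{3} ∫_0^{4} (84x^2 + 84y^2 + 84z^2) dz dy dx.

Inner (z from 0 to 4): 336x^2 + 336y^2 + 1792.
Middle (y from 0 to 3): 1008x^2 + 8400.
Outer (x from 0 to 2): 19488.

Therefore ∯_{∂V} F · n dS = 19488.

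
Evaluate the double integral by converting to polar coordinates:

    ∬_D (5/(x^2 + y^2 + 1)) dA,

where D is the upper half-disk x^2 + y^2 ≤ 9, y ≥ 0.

The region D is 0 ≤ r ≤ 3, 0 ≤ θ ≤ π in polar coordinates, where x = r cos(θ), y = r sin(θ), and dA = r dr dθ.

Under the substitution, the integrand becomes 5/(r^2 + 1), so

    ∬_D (5/(x^2 + y^2 + 1)) dA = ∫_{0}^{π} ∫_{0}^{3} (5/(r^2 + 1)) · r dr dθ.

Inner integral (in r): ∫_{0}^{3} (5/(r^2 + 1)) · r dr = 5log(10)/2.

Outer integral (in θ): ∫_{0}^{π} (5log(10)/2) dθ = 5π log(10)/2.

Therefore ∬_D (5/(x^2 + y^2 + 1)) dA = 5π log(10)/2.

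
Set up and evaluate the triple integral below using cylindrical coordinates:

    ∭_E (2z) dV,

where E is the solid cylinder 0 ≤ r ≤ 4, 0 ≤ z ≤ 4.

In cylindrical coordinates, x = r cos(θ), y = r sin(θ), z = z, and dV = r dr dθ dz.

The integrand becomes 2z, so

    ∭_E (2z) dV = ∫_{0}^{2π} ∫_{0}^{4} ∫_{0}^{4} (2z) · r dz dr dθ.

Inner (z): 16r.
Middle (r from 0 to 4): 128.
Outer (θ): 256π.

Therefore the triple integral equals 256π.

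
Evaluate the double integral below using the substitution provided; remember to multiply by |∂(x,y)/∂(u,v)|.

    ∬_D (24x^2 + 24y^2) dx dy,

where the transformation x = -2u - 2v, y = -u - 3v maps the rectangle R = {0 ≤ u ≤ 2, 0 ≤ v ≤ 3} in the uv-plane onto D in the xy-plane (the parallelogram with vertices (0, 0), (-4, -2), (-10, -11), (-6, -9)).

Compute the Jacobian determinant of (x, y) with respect to (u, v):

    ∂(x,y)/∂(u,v) = | -2  -2 | = (-2)(-3) - (-2)(-1) = 4.
                   | -1  -3 |

Its absolute value is |J| = 4 (the area scaling factor).

Substituting x = -2u - 2v, y = -u - 3v into the integrand,

    24x^2 + 24y^2 → 120u^2 + 336u v + 312v^2,

so the integral becomes

    ∬_R (120u^2 + 336u v + 312v^2) · |J| du dv = ∫_0^2 ∫_0^3 (480u^2 + 1344u v + 1248v^2) dv du.

Inner (v): 1440u^2 + 6048u + 11232.
Outer (u): 38400.

Therefore ∬_D (24x^2 + 24y^2) dx dy = 38400.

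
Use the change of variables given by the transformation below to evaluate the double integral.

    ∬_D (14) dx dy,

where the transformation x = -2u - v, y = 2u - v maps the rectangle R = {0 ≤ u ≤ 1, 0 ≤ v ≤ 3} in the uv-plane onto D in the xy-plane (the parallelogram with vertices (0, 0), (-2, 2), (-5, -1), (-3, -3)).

Compute the Jacobian determinant of (x, y) with respect to (u, v):

    ∂(x,y)/∂(u,v) = | -2  -1 | = (-2)(-1) - (-1)(2) = 4.
                   | 2  -1 |

Its absolute value is |J| = 4 (the area scaling factor).

Substituting x = -2u - v, y = 2u - v into the integrand,

    14 → 14,

so the integral becomes

    ∬_R (14) · |J| du dv = ∫_0^1 ∫_0^3 (56) dv du.

Inner (v): 168.
Outer (u): 168.

Therefore ∬_D (14) dx dy = 168.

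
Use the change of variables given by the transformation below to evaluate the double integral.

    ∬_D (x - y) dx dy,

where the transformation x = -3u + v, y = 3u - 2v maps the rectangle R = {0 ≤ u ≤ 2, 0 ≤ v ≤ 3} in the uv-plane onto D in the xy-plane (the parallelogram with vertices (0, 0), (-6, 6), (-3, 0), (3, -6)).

Compute the Jacobian determinant of (x, y) with respect to (u, v):

    ∂(x,y)/∂(u,v) = | -3  1 | = (-3)(-2) - (1)(3) = 3.
                   | 3  -2 |

Its absolute value is |J| = 3 (the area scaling factor).

Substituting x = -3u + v, y = 3u - 2v into the integrand,

    x - y → -6u + 3v,

so the integral becomes

    ∬_R (-6u + 3v) · |J| du dv = ∫_0^2 ∫_0^3 (-18u + 9v) dv du.

Inner (v): 81/2 - 54u.
Outer (u): -27.

Therefore ∬_D (x - y) dx dy = -27.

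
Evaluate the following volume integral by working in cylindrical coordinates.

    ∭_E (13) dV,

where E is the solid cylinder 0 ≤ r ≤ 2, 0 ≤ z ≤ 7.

In cylindrical coordinates, x = r cos(θ), y = r sin(θ), z = z, and dV = r dr dθ dz.

The integrand becomes 13, so

    ∭_E (13) dV = ∫_{0}^{2π} ∫_{0}^{2} ∫_{0}^{7} (13) · r dz dr dθ.

Inner (z): 91r.
Middle (r from 0 to 2): 182.
Outer (θ): 364π.

Therefore the triple integral equals 364π.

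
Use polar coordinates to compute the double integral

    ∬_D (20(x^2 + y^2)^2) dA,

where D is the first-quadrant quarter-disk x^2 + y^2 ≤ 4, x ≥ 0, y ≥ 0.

The region D is 0 ≤ r ≤ 2, 0 ≤ θ ≤ π/2 in polar coordinates, where x = r cos(θ), y = r sin(θ), and dA = r dr dθ.

Under the substitution, the integrand becomes 20r^4, so

    ∬_D (20(x^2 + y^2)^2) dA = ∫_{0}^{π/2} ∫_{0}^{2} (20r^4) · r dr dθ.

Inner integral (in r): ∫_{0}^{2} (20r^4) · r dr = 640/3.

Outer integral (in θ): ∫_{0}^{π/2} (640/3) dθ = 320π/3.

Therefore ∬_D (20(x^2 + y^2)^2) dA = 320π/3.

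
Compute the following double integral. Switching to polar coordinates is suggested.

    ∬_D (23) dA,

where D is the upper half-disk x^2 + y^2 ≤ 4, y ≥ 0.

The region D is 0 ≤ r ≤ 2, 0 ≤ θ ≤ π in polar coordinates, where x = r cos(θ), y = r sin(θ), and dA = r dr dθ.

Under the substitution, the integrand becomes 23, so

    ∬_D (23) dA = ∫_{0}^{π} ∫_{0}^{2} (23) · r dr dθ.

Inner integral (in r): ∫_{0}^{2} (23) · r dr = 46.

Outer integral (in θ): ∫_{0}^{π} (46) dθ = 46π.

Therefore ∬_D (23) dA = 46π.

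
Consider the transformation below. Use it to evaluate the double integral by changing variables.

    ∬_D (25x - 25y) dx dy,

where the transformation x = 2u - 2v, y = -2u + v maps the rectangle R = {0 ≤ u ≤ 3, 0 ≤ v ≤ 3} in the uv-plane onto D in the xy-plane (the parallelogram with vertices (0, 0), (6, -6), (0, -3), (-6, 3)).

Compute the Jacobian determinant of (x, y) with respect to (u, v):

    ∂(x,y)/∂(u,v) = | 2  -2 | = (2)(1) - (-2)(-2) = -2.
                   | -2  1 |

Its absolute value is |J| = 2 (the area scaling factor).

Substituting x = 2u - 2v, y = -2u + v into the integrand,

    25x - 25y → 100u - 75v,

so the integral becomes

    ∬_R (100u - 75v) · |J| du dv = ∫_0^3 ∫_0^3 (200u - 150v) dv du.

Inner (v): 600u - 675.
Outer (u): 675.

Therefore ∬_D (25x - 25y) dx dy = 675.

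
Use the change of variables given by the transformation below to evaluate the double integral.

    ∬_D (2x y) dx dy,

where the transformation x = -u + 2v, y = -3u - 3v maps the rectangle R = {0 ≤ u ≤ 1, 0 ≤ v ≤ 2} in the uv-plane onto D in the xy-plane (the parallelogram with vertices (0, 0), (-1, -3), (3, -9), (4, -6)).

Compute the Jacobian determinant of (x, y) with respect to (u, v):

    ∂(x,y)/∂(u,v) = | -1  2 | = (-1)(-3) - (2)(-3) = 9.
                   | -3  -3 |

Its absolute value is |J| = 9 (the area scaling factor).

Substituting x = -u + 2v, y = -3u - 3v into the integrand,

    2x y → 6u^2 - 6u v - 12v^2,

so the integral becomes

    ∬_R (6u^2 - 6u v - 12v^2) · |J| du dv = ∫_0^1 ∫_0^2 (54u^2 - 54u v - 108v^2) dv du.

Inner (v): 108u^2 - 108u - 288.
Outer (u): -306.

Therefore ∬_D (2x y) dx dy = -306.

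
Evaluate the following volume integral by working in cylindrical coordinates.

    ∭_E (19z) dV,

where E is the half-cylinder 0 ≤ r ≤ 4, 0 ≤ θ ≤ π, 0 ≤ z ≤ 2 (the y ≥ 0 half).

In cylindrical coordinates, x = r cos(θ), y = r sin(θ), z = z, and dV = r dr dθ dz.

The integrand becomes 19z, so

    ∭_E (19z) dV = ∫_{0}^{π} ∫_{0}^{4} ∫_{0}^{2} (19z) · r dz dr dθ.

Inner (z): 38r.
Middle (r from 0 to 4): 304.
Outer (θ): 304π.

Therefore the triple integral equals 304π.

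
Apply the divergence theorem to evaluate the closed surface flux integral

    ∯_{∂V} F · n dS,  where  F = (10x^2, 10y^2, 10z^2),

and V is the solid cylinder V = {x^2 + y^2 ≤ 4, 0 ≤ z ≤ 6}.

By the divergence theorem,

    ∯_{∂V} F · n dS = ∭_V (∇ · F) dV.

Compute the divergence:
    ∇ · F = ∂F_x/∂x + ∂F_y/∂y + ∂F_z/∂z = 20x + 20y + 20z.

In cylindrical coordinates, x = r cos(θ), y = r sin(θ), z = z, dV = r dr dθ dz, with 0 ≤ r ≤ 2, 0 ≤ θ ≤ 2π, 0 ≤ z ≤ 6.

The integrand, after substitution and multiplying by the volume element, becomes (20sqrt(2)r sin(θ + π/4) + 20z) · r, so

    ∭_V (∇·F) dV = ∫_0^{2π} ∫_0^{2} ∫_0^{6} (20sqrt(2)r sin(θ + π/4) + 20z) · r dz dr dθ.

Inner (z from 0 to 6): 120r (sqrt(2)r sin(θ + π/4) + 3).
Middle (r from 0 to 2): 320sqrt(2)sin(θ + π/4) + 720.
Outer (θ from 0 to 2π): 1440π.

Therefore ∯_{∂V} F · n dS = 1440π.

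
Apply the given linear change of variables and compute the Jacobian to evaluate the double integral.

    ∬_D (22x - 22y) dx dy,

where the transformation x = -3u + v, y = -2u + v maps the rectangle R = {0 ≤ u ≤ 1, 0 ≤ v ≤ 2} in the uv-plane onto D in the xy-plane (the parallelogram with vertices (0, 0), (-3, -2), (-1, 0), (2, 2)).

Compute the Jacobian determinant of (x, y) with respect to (u, v):

    ∂(x,y)/∂(u,v) = | -3  1 | = (-3)(1) - (1)(-2) = -1.
                   | -2  1 |

Its absolute value is |J| = 1 (the area scaling factor).

Substituting x = -3u + v, y = -2u + v into the integrand,

    22x - 22y → -22u,

so the integral becomes

    ∬_R (-22u) · |J| du dv = ∫_0^1 ∫_0^2 (-22u) dv du.

Inner (v): -44u.
Outer (u): -22.

Therefore ∬_D (22x - 22y) dx dy = -22.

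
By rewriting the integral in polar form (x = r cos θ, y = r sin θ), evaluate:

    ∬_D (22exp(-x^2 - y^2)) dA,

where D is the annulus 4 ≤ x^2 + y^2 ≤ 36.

The region D is 2 ≤ r ≤ 6, 0 ≤ θ ≤ 2π in polar coordinates, where x = r cos(θ), y = r sin(θ), and dA = r dr dθ.

Under the substitution, the integrand becomes 22exp(-r^2), so

    ∬_D (22exp(-x^2 - y^2)) dA = ∫_{0}^{2π} ∫_{2}^{6} (22exp(-r^2)) · r dr dθ.

Inner integral (in r): ∫_{2}^{6} (22exp(-r^2)) · r dr = -(11 - 11exp(32))exp(-36).

Outer integral (in θ): ∫_{0}^{2π} (-(11 - 11exp(32))exp(-36)) dθ = -22π (1 - exp(32))exp(-36).

Therefore ∬_D (22exp(-x^2 - y^2)) dA = -22π (1 - exp(32))exp(-36).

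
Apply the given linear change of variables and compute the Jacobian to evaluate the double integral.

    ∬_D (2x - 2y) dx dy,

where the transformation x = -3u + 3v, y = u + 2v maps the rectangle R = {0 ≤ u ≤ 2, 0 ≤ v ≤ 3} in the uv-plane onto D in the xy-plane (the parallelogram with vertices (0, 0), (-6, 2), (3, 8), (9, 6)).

Compute the Jacobian determinant of (x, y) with respect to (u, v):

    ∂(x,y)/∂(u,v) = | -3  3 | = (-3)(2) - (3)(1) = -9.
                   | 1  2 |

Its absolute value is |J| = 9 (the area scaling factor).

Substituting x = -3u + 3v, y = u + 2v into the integrand,

    2x - 2y → -8u + 2v,

so the integral becomes

    ∬_R (-8u + 2v) · |J| du dv = ∫_0^2 ∫_0^3 (-72u + 18v) dv du.

Inner (v): 81 - 216u.
Outer (u): -270.

Therefore ∬_D (2x - 2y) dx dy = -270.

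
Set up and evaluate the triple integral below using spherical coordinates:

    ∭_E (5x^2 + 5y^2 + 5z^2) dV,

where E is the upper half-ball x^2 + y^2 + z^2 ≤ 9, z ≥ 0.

In spherical coordinates, x = ρ sin(φ) cos(θ), y = ρ sin(φ) sin(θ), z = ρ cos(φ), and dV = ρ^2 sin(φ) dρ dφ dθ.

The integrand becomes 5ρ^2, so

    ∭_E (5x^2 + 5y^2 + 5z^2) dV = ∫_{0}^{2π} ∫_{0}^{π/2} ∫_{0}^{3} (5ρ^2) · ρ^2 sin(φ) dρ dφ dθ.

Inner (ρ): 243sin(φ).
Middle (φ): 243.
Outer (θ): 486π.

Therefore the triple integral equals 486π.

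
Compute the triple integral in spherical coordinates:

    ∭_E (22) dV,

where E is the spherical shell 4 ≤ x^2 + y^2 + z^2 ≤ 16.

In spherical coordinates, x = ρ sin(φ) cos(θ), y = ρ sin(φ) sin(θ), z = ρ cos(φ), and dV = ρ^2 sin(φ) dρ dφ dθ.

The integrand becomes 22, so

    ∭_E (22) dV = ∫_{0}^{2π} ∫_{0}^{π} ∫_{2}^{4} (22) · ρ^2 sin(φ) dρ dφ dθ.

Inner (ρ): 1232sin(φ)/3.
Middle (φ): 2464/3.
Outer (θ): 4928π/3.

Therefore the triple integral equals 4928π/3.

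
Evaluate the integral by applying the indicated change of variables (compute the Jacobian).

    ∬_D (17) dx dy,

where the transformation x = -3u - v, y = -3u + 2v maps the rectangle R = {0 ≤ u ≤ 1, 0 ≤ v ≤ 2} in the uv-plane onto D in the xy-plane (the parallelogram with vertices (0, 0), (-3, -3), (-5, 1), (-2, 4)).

Compute the Jacobian determinant of (x, y) with respect to (u, v):

    ∂(x,y)/∂(u,v) = | -3  -1 | = (-3)(2) - (-1)(-3) = -9.
                   | -3  2 |

Its absolute value is |J| = 9 (the area scaling factor).

Substituting x = -3u - v, y = -3u + 2v into the integrand,

    17 → 17,

so the integral becomes

    ∬_R (17) · |J| du dv = ∫_0^1 ∫_0^2 (153) dv du.

Inner (v): 306.
Outer (u): 306.

Therefore ∬_D (17) dx dy = 306.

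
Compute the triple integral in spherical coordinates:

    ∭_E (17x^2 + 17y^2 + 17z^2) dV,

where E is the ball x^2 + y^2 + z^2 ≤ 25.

In spherical coordinates, x = ρ sin(φ) cos(θ), y = ρ sin(φ) sin(θ), z = ρ cos(φ), and dV = ρ^2 sin(φ) dρ dφ dθ.

The integrand becomes 17ρ^2, so

    ∭_E (17x^2 + 17y^2 + 17z^2) dV = ∫_{0}^{2π} ∫_{0}^{π} ∫_{0}^{5} (17ρ^2) · ρ^2 sin(φ) dρ dφ dθ.

Inner (ρ): 10625sin(φ).
Middle (φ): 21250.
Outer (θ): 42500π.

Therefore the triple integral equals 42500π.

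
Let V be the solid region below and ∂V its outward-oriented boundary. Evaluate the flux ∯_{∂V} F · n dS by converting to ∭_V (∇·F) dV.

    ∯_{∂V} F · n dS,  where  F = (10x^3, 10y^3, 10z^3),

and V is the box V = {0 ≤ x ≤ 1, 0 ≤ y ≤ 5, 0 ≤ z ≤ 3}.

By the divergence theorem,

    ∯_{∂V} F · n dS = ∭_V (∇ · F) dV.

Compute the divergence:
    ∇ · F = ∂F_x/∂x + ∂F_y/∂y + ∂F_z/∂z = 30x^2 + 30y^2 + 30z^2.

V is a rectangular box, so dV = dx dy dz with 0 ≤ x ≤ 1, 0 ≤ y ≤ 5, 0 ≤ z ≤ 3.

Integrate (30x^2 + 30y^2 + 30z^2) over V as an iterated integral:

    ∭_V (∇·F) dV = ∫_0^{1} ∫_0^{5} ∫_0^{3} (30x^2 + 30y^2 + 30z^2) dz dy dx.

Inner (z from 0 to 3): 90x^2 + 90y^2 + 270.
Middle (y from 0 to 5): 450x^2 + 5100.
Outer (x from 0 to 1): 5250.

Therefore ∯_{∂V} F · n dS = 5250.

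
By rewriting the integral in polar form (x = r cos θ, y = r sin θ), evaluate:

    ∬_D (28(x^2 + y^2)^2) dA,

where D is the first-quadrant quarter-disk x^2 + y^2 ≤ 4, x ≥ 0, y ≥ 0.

The region D is 0 ≤ r ≤ 2, 0 ≤ θ ≤ π/2 in polar coordinates, where x = r cos(θ), y = r sin(θ), and dA = r dr dθ.

Under the substitution, the integrand becomes 28r^4, so

    ∬_D (28(x^2 + y^2)^2) dA = ∫_{0}^{π/2} ∫_{0}^{2} (28r^4) · r dr dθ.

Inner integral (in r): ∫_{0}^{2} (28r^4) · r dr = 896/3.

Outer integral (in θ): ∫_{0}^{π/2} (896/3) dθ = 448π/3.

Therefore ∬_D (28(x^2 + y^2)^2) dA = 448π/3.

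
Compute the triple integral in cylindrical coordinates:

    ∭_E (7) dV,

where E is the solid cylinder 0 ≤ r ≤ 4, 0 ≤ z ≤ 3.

In cylindrical coordinates, x = r cos(θ), y = r sin(θ), z = z, and dV = r dr dθ dz.

The integrand becomes 7, so

    ∭_E (7) dV = ∫_{0}^{2π} ∫_{0}^{4} ∫_{0}^{3} (7) · r dz dr dθ.

Inner (z): 21r.
Middle (r from 0 to 4): 168.
Outer (θ): 336π.

Therefore the triple integral equals 336π.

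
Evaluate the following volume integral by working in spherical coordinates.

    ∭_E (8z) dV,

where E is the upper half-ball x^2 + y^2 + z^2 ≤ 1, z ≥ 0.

In spherical coordinates, x = ρ sin(φ) cos(θ), y = ρ sin(φ) sin(θ), z = ρ cos(φ), and dV = ρ^2 sin(φ) dρ dφ dθ.

The integrand becomes 8ρ cos(φ), so

    ∭_E (8z) dV = ∫_{0}^{2π} ∫_{0}^{π/2} ∫_{0}^{1} (8ρ cos(φ)) · ρ^2 sin(φ) dρ dφ dθ.

Inner (ρ): sin(2φ).
Middle (φ): 1.
Outer (θ): 2π.

Therefore the triple integral equals 2π.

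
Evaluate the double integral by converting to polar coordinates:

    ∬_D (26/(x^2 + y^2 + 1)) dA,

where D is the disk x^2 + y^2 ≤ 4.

The region D is 0 ≤ r ≤ 2, 0 ≤ θ ≤ 2π in polar coordinates, where x = r cos(θ), y = r sin(θ), and dA = r dr dθ.

Under the substitution, the integrand becomes 26/(r^2 + 1), so

    ∬_D (26/(x^2 + y^2 + 1)) dA = ∫_{0}^{2π} ∫_{0}^{2} (26/(r^2 + 1)) · r dr dθ.

Inner integral (in r): ∫_{0}^{2} (26/(r^2 + 1)) · r dr = log(1220703125).

Outer integral (in θ): ∫_{0}^{2π} (log(1220703125)) dθ = 26π log(5).

Therefore ∬_D (26/(x^2 + y^2 + 1)) dA = 26π log(5).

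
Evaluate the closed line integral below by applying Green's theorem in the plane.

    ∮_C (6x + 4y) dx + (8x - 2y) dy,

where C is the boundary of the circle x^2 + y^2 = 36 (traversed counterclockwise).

Green's theorem converts the closed line integral into a double integral over the enclosed region D:

    ∮_C P dx + Q dy = ∬_D (∂Q/∂x - ∂P/∂y) dA.

Here P = 6x + 4y, Q = 8x - 2y, so

    ∂Q/∂x = 8,    ∂P/∂y = 4,
    ∂Q/∂x - ∂P/∂y = 4.

D is the region x^2 + y^2 ≤ 36. Evaluating the double integral:

In polar coordinates (x = r cos θ, y = r sin θ, dA = r dr dθ) the integrand becomes 4, so

    ∬_D (4) dA = ∫_0^{2π} ∫_0^{6} (4) · r dr dθ.

Inner (r from 0 to 6): 72.
Outer (θ from 0 to 2π): 144π.

Therefore ∮_C P dx + Q dy = 144π.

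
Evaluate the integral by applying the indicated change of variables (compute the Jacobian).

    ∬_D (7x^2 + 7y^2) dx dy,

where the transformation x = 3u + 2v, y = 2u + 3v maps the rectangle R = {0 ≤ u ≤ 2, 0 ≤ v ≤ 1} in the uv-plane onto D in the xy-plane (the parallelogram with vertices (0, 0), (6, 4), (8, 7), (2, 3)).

Compute the Jacobian determinant of (x, y) with respect to (u, v):

    ∂(x,y)/∂(u,v) = | 3  2 | = (3)(3) - (2)(2) = 5.
                   | 2  3 |

Its absolute value is |J| = 5 (the area scaling factor).

Substituting x = 3u + 2v, y = 2u + 3v into the integrand,

    7x^2 + 7y^2 → 91u^2 + 168u v + 91v^2,

so the integral becomes

    ∬_R (91u^2 + 168u v + 91v^2) · |J| du dv = ∫_0^2 ∫_0^1 (455u^2 + 840u v + 455v^2) dv du.

Inner (v): 455u^2 + 420u + 455/3.
Outer (u): 7070/3.

Therefore ∬_D (7x^2 + 7y^2) dx dy = 7070/3.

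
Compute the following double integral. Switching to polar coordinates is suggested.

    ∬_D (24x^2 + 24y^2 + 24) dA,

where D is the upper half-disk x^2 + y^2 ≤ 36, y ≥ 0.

The region D is 0 ≤ r ≤ 6, 0 ≤ θ ≤ π in polar coordinates, where x = r cos(θ), y = r sin(θ), and dA = r dr dθ.

Under the substitution, the integrand becomes 24r^2 + 24, so

    ∬_D (24x^2 + 24y^2 + 24) dA = ∫_{0}^{π} ∫_{0}^{6} (24r^2 + 24) · r dr dθ.

Inner integral (in r): ∫_{0}^{6} (24r^2 + 24) · r dr = 8208.

Outer integral (in θ): ∫_{0}^{π} (8208) dθ = 8208π.

Therefore ∬_D (24x^2 + 24y^2 + 24) dA = 8208π.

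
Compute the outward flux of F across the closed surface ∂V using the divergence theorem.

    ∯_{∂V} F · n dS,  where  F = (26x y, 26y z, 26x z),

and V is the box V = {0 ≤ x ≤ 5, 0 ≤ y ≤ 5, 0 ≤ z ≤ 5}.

By the divergence theorem,

    ∯_{∂V} F · n dS = ∭_V (∇ · F) dV.

Compute the divergence:
    ∇ · F = ∂F_x/∂x + ∂F_y/∂y + ∂F_z/∂z = 26y + 26z + 26x = 26x + 26y + 26z.

V is a rectangular box, so dV = dx dy dz with 0 ≤ x ≤ 5, 0 ≤ y ≤ 5, 0 ≤ z ≤ 5.

Integrate (26x + 26y + 26z) over V as an iterated integral:

    ∭_V (∇·F) dV = ∫_0^{5} ∫_0^{5} ∫_0^{5} (26x + 26y + 26z) dz dy dx.

Inner (z from 0 to 5): 130x + 130y + 325.
Middle (y from 0 to 5): 650x + 3250.
Outer (x from 0 to 5): 24375.

Therefore ∯_{∂V} F · n dS = 24375.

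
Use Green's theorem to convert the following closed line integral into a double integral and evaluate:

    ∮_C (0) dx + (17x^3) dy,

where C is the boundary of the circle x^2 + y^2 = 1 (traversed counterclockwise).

Green's theorem converts the closed line integral into a double integral over the enclosed region D:

    ∮_C P dx + Q dy = ∬_D (∂Q/∂x - ∂P/∂y) dA.

Here P = 0, Q = 17x^3, so

    ∂Q/∂x = 51x^2,    ∂P/∂y = 0,
    ∂Q/∂x - ∂P/∂y = 51x^2.

D is the region x^2 + y^2 ≤ 1. Evaluating the double integral:

In polar coordinates (x = r cos θ, y = r sin θ, dA = r dr dθ) the integrand becomes 51r^2cos(θ)^2, so

    ∬_D (51x^2) dA = ∫_0^{2π} ∫_0^{1} (51r^2cos(θ)^2) · r dr dθ.

Inner (r from 0 to 1): 51cos(θ)^2/4.
Outer (θ from 0 to 2π): 51π/4.

Therefore ∮_C P dx + Q dy = 51π/4.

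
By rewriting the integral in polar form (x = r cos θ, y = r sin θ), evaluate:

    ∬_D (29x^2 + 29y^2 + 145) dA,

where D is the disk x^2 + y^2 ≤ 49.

The region D is 0 ≤ r ≤ 7, 0 ≤ θ ≤ 2π in polar coordinates, where x = r cos(θ), y = r sin(θ), and dA = r dr dθ.

Under the substitution, the integrand becomes 29r^2 + 145, so

    ∬_D (29x^2 + 29y^2 + 145) dA = ∫_{0}^{2π} ∫_{0}^{7} (29r^2 + 145) · r dr dθ.

Inner integral (in r): ∫_{0}^{7} (29r^2 + 145) · r dr = 83839/4.

Outer integral (in θ): ∫_{0}^{2π} (83839/4) dθ = 83839π/2.

Therefore ∬_D (29x^2 + 29y^2 + 145) dA = 83839π/2.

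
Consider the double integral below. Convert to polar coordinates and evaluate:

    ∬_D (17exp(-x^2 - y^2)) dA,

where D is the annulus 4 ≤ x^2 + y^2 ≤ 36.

The region D is 2 ≤ r ≤ 6, 0 ≤ θ ≤ 2π in polar coordinates, where x = r cos(θ), y = r sin(θ), and dA = r dr dθ.

Under the substitution, the integrand becomes 17exp(-r^2), so

    ∬_D (17exp(-x^2 - y^2)) dA = ∫_{0}^{2π} ∫_{2}^{6} (17exp(-r^2)) · r dr dθ.

Inner integral (in r): ∫_{2}^{6} (17exp(-r^2)) · r dr = -(17 - 17exp(32))exp(-36)/2.

Outer integral (in θ): ∫_{0}^{2π} (-(17 - 17exp(32))exp(-36)/2) dθ = -17π (1 - exp(32))exp(-36).

Therefore ∬_D (17exp(-x^2 - y^2)) dA = -17π (1 - exp(32))exp(-36).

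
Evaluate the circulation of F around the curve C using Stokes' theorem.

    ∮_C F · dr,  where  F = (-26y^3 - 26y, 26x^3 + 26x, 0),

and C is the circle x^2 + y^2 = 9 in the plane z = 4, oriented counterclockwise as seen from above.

Let S be the flat disk x^2 + y^2 ≤ 9 in the plane z = 4, with upward unit normal n̂ = ẑ. By Stokes' theorem,

    ∮_C F · dr = ∬_S (∇ × F) · n̂ dS = ∬_D (curl F)_z dA,

where D is the disk x^2 + y^2 ≤ 9.

Compute the curl of F = (-26y^3 - 26y, 26x^3 + 26x, 0):
    (∇ × F)_x = ∂F_z/∂y - ∂F_y/∂z = 0,
    (∇ × F)_y = ∂F_x/∂z - ∂F_z/∂x = 0,
    (∇ × F)_z = ∂F_y/∂x - ∂F_x/∂y = 78x^2 + 78y^2 + 52.

On z = 4, (curl F)_z = 78x^2 + 78y^2 + 52.

Convert to polar (x = r cos θ, y = r sin θ, dA = r dr dθ); the integrand becomes 78r^2 + 52, so

    ∬_D (curl F)_z dA = ∫_0^{2π} ∫_0^{3} (78r^2 + 52) · r dr dθ.

Inner (r from 0 to 3): 3627/2.
Outer (θ from 0 to 2π): 3627π.

Therefore ∮_C F · dr = 3627π.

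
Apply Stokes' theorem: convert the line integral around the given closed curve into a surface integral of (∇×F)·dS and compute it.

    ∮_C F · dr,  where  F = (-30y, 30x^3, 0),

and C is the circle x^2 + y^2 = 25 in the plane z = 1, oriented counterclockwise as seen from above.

Let S be the flat disk x^2 + y^2 ≤ 25 in the plane z = 1, with upward unit normal n̂ = ẑ. By Stokes' theorem,

    ∮_C F · dr = ∬_S (∇ × F) · n̂ dS = ∬_D (curl F)_z dA,

where D is the disk x^2 + y^2 ≤ 25.

Compute the curl of F = (-30y, 30x^3, 0):
    (∇ × F)_x = ∂F_z/∂y - ∂F_y/∂z = 0,
    (∇ × F)_y = ∂F_x/∂z - ∂F_z/∂x = 0,
    (∇ × F)_z = ∂F_y/∂x - ∂F_x/∂y = 90x^2 + 30.

On z = 1, (curl F)_z = 90x^2 + 30.

Convert to polar (x = r cos θ, y = r sin θ, dA = r dr dθ); the integrand becomes 90r^2cos(θ)^2 + 30, so

    ∬_D (curl F)_z dA = ∫_0^{2π} ∫_0^{5} (90r^2cos(θ)^2 + 30) · r dr dθ.

Inner (r from 0 to 5): 28125cos(θ)^2/2 + 375.
Outer (θ from 0 to 2π): 29625π/2.

Therefore ∮_C F · dr = 29625π/2.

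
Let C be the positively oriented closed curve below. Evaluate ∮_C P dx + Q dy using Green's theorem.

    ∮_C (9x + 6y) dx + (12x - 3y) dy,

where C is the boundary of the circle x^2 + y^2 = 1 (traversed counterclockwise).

Green's theorem converts the closed line integral into a double integral over the enclosed region D:

    ∮_C P dx + Q dy = ∬_D (∂Q/∂x - ∂P/∂y) dA.

Here P = 9x + 6y, Q = 12x - 3y, so

    ∂Q/∂x = 12,    ∂P/∂y = 6,
    ∂Q/∂x - ∂P/∂y = 6.

D is the region x^2 + y^2 ≤ 1. Evaluating the double integral:

In polar coordinates (x = r cos θ, y = r sin θ, dA = r dr dθ) the integrand becomes 6, so

    ∬_D (6) dA = ∫_0^{2π} ∫_0^{1} (6) · r dr dθ.

Inner (r from 0 to 1): 3.
Outer (θ from 0 to 2π): 6π.

Therefore ∮_C P dx + Q dy = 6π.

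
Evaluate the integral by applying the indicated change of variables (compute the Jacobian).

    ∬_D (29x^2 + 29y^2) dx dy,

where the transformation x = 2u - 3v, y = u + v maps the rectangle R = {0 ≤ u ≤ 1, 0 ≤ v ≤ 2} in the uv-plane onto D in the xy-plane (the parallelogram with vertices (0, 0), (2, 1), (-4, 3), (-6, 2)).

Compute the Jacobian determinant of (x, y) with respect to (u, v):

    ∂(x,y)/∂(u,v) = | 2  -3 | = (2)(1) - (-3)(1) = 5.
                   | 1  1 |

Its absolute value is |J| = 5 (the area scaling factor).

Substituting x = 2u - 3v, y = u + v into the integrand,

    29x^2 + 29y^2 → 145u^2 - 290u v + 290v^2,

so the integral becomes

    ∬_R (145u^2 - 290u v + 290v^2) · |J| du dv = ∫_0^1 ∫_0^2 (725u^2 - 1450u v + 1450v^2) dv du.

Inner (v): 1450u^2 - 2900u + 11600/3.
Outer (u): 2900.

Therefore ∬_D (29x^2 + 29y^2) dx dy = 2900.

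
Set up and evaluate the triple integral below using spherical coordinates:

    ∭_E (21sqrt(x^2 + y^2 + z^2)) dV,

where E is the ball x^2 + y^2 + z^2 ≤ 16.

In spherical coordinates, x = ρ sin(φ) cos(θ), y = ρ sin(φ) sin(θ), z = ρ cos(φ), and dV = ρ^2 sin(φ) dρ dφ dθ.

The integrand becomes 21ρ, so

    ∭_E (21sqrt(x^2 + y^2 + z^2)) dV = ∫_{0}^{2π} ∫_{0}^{π} ∫_{0}^{4} (21ρ) · ρ^2 sin(φ) dρ dφ dθ.

Inner (ρ): 1344sin(φ).
Middle (φ): 2688.
Outer (θ): 5376π.

Therefore the triple integral equals 5376π.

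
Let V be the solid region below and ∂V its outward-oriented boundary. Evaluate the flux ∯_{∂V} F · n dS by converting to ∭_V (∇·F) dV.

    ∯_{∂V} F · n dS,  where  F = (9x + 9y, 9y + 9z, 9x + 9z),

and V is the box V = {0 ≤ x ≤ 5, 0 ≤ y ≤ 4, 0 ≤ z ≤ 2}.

By the divergence theorem,

    ∯_{∂V} F · n dS = ∭_V (∇ · F) dV.

Compute the divergence:
    ∇ · F = ∂F_x/∂x + ∂F_y/∂y + ∂F_z/∂z = 9 + 9 + 9 = 27.

V is a rectangular box, so dV = dx dy dz with 0 ≤ x ≤ 5, 0 ≤ y ≤ 4, 0 ≤ z ≤ 2.

Integrate (27) over V as an iterated integral:

    ∭_V (∇·F) dV = ∫_0^{5} ∫_0^{4} ∫_0^{2} (27) dz dy dx.

Inner (z from 0 to 2): 54.
Middle (y from 0 to 4): 216.
Outer (x from 0 to 5): 1080.

Therefore ∯_{∂V} F · n dS = 1080.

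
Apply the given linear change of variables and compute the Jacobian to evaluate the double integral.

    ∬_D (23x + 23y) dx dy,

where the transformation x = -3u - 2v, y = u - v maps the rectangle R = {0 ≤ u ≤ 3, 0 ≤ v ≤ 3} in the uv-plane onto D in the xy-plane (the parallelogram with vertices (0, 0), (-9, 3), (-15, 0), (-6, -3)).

Compute the Jacobian determinant of (x, y) with respect to (u, v):

    ∂(x,y)/∂(u,v) = | -3  -2 | = (-3)(-1) - (-2)(1) = 5.
                   | 1  -1 |

Its absolute value is |J| = 5 (the area scaling factor).

Substituting x = -3u - 2v, y = u - v into the integrand,

    23x + 23y → -46u - 69v,

so the integral becomes

    ∬_R (-46u - 69v) · |J| du dv = ∫_0^3 ∫_0^3 (-230u - 345v) dv du.

Inner (v): -690u - 3105/2.
Outer (u): -15525/2.

Therefore ∬_D (23x + 23y) dx dy = -15525/2.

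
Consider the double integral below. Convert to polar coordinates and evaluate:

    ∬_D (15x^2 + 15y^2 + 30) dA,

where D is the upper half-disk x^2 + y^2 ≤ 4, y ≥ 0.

The region D is 0 ≤ r ≤ 2, 0 ≤ θ ≤ π in polar coordinates, where x = r cos(θ), y = r sin(θ), and dA = r dr dθ.

Under the substitution, the integrand becomes 15r^2 + 30, so

    ∬_D (15x^2 + 15y^2 + 30) dA = ∫_{0}^{π} ∫_{0}^{2} (15r^2 + 30) · r dr dθ.

Inner integral (in r): ∫_{0}^{2} (15r^2 + 30) · r dr = 120.

Outer integral (in θ): ∫_{0}^{π} (120) dθ = 120π.

Therefore ∬_D (15x^2 + 15y^2 + 30) dA = 120π.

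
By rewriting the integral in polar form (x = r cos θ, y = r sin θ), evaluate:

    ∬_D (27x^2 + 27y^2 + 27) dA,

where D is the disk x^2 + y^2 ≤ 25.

The region D is 0 ≤ r ≤ 5, 0 ≤ θ ≤ 2π in polar coordinates, where x = r cos(θ), y = r sin(θ), and dA = r dr dθ.

Under the substitution, the integrand becomes 27r^2 + 27, so

    ∬_D (27x^2 + 27y^2 + 27) dA = ∫_{0}^{2π} ∫_{0}^{5} (27r^2 + 27) · r dr dθ.

Inner integral (in r): ∫_{0}^{5} (27r^2 + 27) · r dr = 18225/4.

Outer integral (in θ): ∫_{0}^{2π} (18225/4) dθ = 18225π/2.

Therefore ∬_D (27x^2 + 27y^2 + 27) dA = 18225π/2.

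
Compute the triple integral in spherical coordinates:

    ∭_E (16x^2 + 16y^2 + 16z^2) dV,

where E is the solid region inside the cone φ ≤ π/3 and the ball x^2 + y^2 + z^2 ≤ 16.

In spherical coordinates, x = ρ sin(φ) cos(θ), y = ρ sin(φ) sin(θ), z = ρ cos(φ), and dV = ρ^2 sin(φ) dρ dφ dθ.

The integrand becomes 16ρ^2, so

    ∭_E (16x^2 + 16y^2 + 16z^2) dV = ∫_{0}^{2π} ∫_{0}^{π/3} ∫_{0}^{4} (16ρ^2) · ρ^2 sin(φ) dρ dφ dθ.

Inner (ρ): 16384sin(φ)/5.
Middle (φ): 8192/5.
Outer (θ): 16384π/5.

Therefore the triple integral equals 16384π/5.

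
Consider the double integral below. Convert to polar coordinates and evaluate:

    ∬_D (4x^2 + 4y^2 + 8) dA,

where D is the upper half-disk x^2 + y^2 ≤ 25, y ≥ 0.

The region D is 0 ≤ r ≤ 5, 0 ≤ θ ≤ π in polar coordinates, where x = r cos(θ), y = r sin(θ), and dA = r dr dθ.

Under the substitution, the integrand becomes 4r^2 + 8, so

    ∬_D (4x^2 + 4y^2 + 8) dA = ∫_{0}^{π} ∫_{0}^{5} (4r^2 + 8) · r dr dθ.

Inner integral (in r): ∫_{0}^{5} (4r^2 + 8) · r dr = 725.

Outer integral (in θ): ∫_{0}^{π} (725) dθ = 725π.

Therefore ∬_D (4x^2 + 4y^2 + 8) dA = 725π.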